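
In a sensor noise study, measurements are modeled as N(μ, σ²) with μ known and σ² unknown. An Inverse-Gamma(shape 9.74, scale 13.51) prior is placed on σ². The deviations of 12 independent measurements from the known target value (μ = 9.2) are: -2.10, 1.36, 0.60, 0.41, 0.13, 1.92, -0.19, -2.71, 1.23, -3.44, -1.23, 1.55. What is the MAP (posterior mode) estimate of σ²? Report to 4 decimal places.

With known mean μ and an Inverse-Gamma(α, β) prior on σ², the Normal likelihood is conjugate: posterior is Inv-Gamma(α + n/2, β + Σ(xᵢ−μ)²/2).
Σ(xᵢ−μ)² = (-2.10)² + (1.36)² + (0.60)² + (0.41)² + (0.13)² + (1.92)² + (-0.19)² + (-2.71)² + (1.23)² + (-3.44)² + (-1.23)² + (1.55)² = 35.1331.
Posterior: Inv-Gamma(9.74 + 12/2, 13.51 + 35.1331/2) = Inv-Gamma(15.74, 31.07655).
Mode = β/(α+1) = 31.07655/16.74 = 1.8564.

1.8564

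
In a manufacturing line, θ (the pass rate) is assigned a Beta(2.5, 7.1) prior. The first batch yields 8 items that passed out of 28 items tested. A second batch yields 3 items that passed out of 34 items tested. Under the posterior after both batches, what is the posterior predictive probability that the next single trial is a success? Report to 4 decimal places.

0.1885

The Beta prior is conjugate to a Binomial/Bernoulli likelihood; the update adds successes to α and failures to β.
After batch 1: Beta(2.5+8, 7.1+20) = Beta(10.5, 27.1).
After batch 2: Beta(10.5+3, 27.1+31) = Beta(13.5, 58.1).
For a single future Bernoulli trial, P(success | data) = α/(α+β) = 0.1885.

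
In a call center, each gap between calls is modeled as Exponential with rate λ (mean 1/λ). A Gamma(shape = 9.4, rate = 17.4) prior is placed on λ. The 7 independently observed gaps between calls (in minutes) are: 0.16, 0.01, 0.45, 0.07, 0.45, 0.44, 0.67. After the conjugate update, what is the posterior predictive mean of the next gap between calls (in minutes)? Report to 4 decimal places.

With a Gamma(shape α, rate β) prior on the exponential rate λ, the posterior after n observations with total T = Σxᵢ is Gamma(α+n, β+T).
Sum of observations T = 2.25 minutes; n = 7.
Posterior: Gamma(9.4+7, 17.4+2.25) = Gamma(16.4, 19.65).
The predictive distribution for the next observation is Lomax; its mean is β/(α−1) = 19.65/15.4 = 1.2760.

1.2760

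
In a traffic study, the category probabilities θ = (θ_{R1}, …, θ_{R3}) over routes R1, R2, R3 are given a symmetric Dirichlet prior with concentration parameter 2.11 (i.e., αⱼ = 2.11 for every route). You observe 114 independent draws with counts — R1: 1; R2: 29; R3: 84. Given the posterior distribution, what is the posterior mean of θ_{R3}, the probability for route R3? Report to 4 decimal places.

The Dirichlet prior is conjugate to the Multinomial likelihood: each posterior αⱼ = prior αⱼ + observed count nⱼ.
Posterior concentration: (3.11, 31.11, 86.11), total = 120.33.
E[θ_{R3}|data] = α_{R3}/Σα = 86.11/120.33 = 0.7156.

0.7156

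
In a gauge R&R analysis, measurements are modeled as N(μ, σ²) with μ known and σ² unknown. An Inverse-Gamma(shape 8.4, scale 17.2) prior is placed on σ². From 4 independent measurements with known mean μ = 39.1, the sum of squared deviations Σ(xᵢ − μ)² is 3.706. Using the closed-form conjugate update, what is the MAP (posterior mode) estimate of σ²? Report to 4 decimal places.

1.6713

With known mean μ and an Inverse-Gamma(α, β) prior on σ², the Normal likelihood is conjugate: posterior is Inv-Gamma(α + n/2, β + Σ(xᵢ−μ)²/2).
Posterior: Inv-Gamma(8.4 + 4/2, 17.2 + 3.706/2) = Inv-Gamma(10.40, 19.0530).
Mode = β/(α+1) = 19.0530/11.40 = 1.6713.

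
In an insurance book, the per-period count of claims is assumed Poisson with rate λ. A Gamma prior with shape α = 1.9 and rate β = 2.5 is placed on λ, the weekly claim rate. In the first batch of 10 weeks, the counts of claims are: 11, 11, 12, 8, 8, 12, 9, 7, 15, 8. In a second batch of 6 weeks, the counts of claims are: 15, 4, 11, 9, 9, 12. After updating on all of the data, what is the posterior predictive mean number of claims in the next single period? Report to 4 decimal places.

With a Gamma(shape α, rate β) prior, the Poisson likelihood is conjugate: the posterior is Gamma(α + ΣXᵢ, β + n).
Batch 1: sum of counts S = 101 over n = 10 weeks.
After batch 1: Gamma(α+S, β+n) = Gamma(1.9+101, 2.5+10) = Gamma(102.9, 12.5).
Batch 2: sum of counts S = 60 over n = 6 weeks.
After batch 2: Gamma(α+S, β+n) = Gamma(102.9+60, 12.5+6) = Gamma(162.9, 18.5).
The predictive distribution for one future period is NegBinom with mean α/β = 8.8054.

8.8054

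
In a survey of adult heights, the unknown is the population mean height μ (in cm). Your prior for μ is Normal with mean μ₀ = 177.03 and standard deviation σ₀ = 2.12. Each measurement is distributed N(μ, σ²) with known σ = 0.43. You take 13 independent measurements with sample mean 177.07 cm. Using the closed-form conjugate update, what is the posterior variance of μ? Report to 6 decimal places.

0.014178

For Normal data with known variance σ², a Normal(μ₀, σ₀²) prior on μ is conjugate. Posterior precision = 1/σ₀² + n/σ²; posterior mean is the precision-weighted average of μ₀ and x̄.
σ₀² = 2.12² = 4.4944, σ² = 0.43² = 0.1849; σ² + n·σ₀² = 0.1849 + 13·4.4944 = 58.6121.
Posterior precision = 1/σ₀² + n/σ² = 1/4.4944 + 13/0.1849 = (σ² + n·σ₀²)/(σ₀²σ²) = 58.6121/(4.4944·0.1849); posterior variance σₙ² = σ₀²σ²/(σ² + n·σ₀²) = 4.4944·0.1849/58.6121 = 0.014178.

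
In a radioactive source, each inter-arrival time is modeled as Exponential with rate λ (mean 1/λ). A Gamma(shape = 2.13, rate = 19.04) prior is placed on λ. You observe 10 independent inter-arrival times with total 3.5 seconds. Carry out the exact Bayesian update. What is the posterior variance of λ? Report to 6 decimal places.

With a Gamma(shape α, rate β) prior on the exponential rate λ, the posterior after n observations with total T = Σxᵢ is Gamma(α+n, β+T).
Posterior: Gamma(2.13+10, 19.04+3.5) = Gamma(12.13, 22.54).
Var = α/β² = 0.023876.

0.023876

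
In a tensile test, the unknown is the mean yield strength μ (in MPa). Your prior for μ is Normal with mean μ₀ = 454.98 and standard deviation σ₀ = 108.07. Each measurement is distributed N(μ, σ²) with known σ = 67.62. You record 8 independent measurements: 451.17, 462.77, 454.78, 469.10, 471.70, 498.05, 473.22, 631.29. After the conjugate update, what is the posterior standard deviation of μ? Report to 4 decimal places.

For Normal data with known variance σ², a Normal(μ₀, σ₀²) prior on μ is conjugate. Posterior precision = 1/σ₀² + n/σ²; posterior mean is the precision-weighted average of μ₀ and x̄.
σ₀² = 108.07² = 11679.1249, σ² = 67.62² = 4572.4644; σ² + n·σ₀² = 4572.4644 + 8·11679.1249 = 98005.4636.
Posterior precision = 1/σ₀² + n/σ² = 1/11679.1249 + 8/4572.4644 = (σ² + n·σ₀²)/(σ₀²σ²) = 98005.4636/(11679.1249·4572.4644); posterior variance σₙ² = σ₀²σ²/(σ² + n·σ₀²) = 11679.1249·4572.4644/98005.4636 = 544.891895.
Posterior SD = √σₙ² = √(11679.1249·4572.4644/98005.4636) = 23.3429.

23.3429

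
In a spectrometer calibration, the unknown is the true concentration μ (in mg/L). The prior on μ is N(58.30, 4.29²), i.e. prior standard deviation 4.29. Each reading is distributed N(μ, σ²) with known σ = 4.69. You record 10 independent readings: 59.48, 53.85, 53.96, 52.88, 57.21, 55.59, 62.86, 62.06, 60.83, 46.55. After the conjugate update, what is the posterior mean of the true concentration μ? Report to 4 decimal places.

For Normal data with known variance σ², a Normal(μ₀, σ₀²) prior on μ is conjugate. Posterior precision = 1/σ₀² + n/σ²; posterior mean is the precision-weighted average of μ₀ and x̄.
Σxᵢ = 59.48 + 53.85 + 53.96 + 52.88 + 57.21 + 55.59 + 62.86 + 62.06 + 60.83 + 46.55 = 565.27, so n·x̄ = 565.27.
σ₀² = 4.29² = 18.4041, σ² = 4.69² = 21.9961; σ² + n·σ₀² = 21.9961 + 10·18.4041 = 206.0371.
Posterior mean = (μ₀/σ₀² + n·x̄/σ²)/(1/σ₀² + n/σ²) = (σ²·μ₀ + σ₀²·n·x̄)/(σ² + n·σ₀²) = (21.9961·58.30 + 18.4041·565.27)/206.0371 = 11685.658237/206.0371 = 56.7163.

56.7163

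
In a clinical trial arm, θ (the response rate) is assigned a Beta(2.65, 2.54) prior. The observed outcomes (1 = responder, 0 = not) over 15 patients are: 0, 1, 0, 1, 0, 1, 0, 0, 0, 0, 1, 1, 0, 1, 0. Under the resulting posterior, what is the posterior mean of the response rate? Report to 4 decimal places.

The Beta prior is conjugate to a Binomial/Bernoulli likelihood; the update adds successes to α and failures to β.
Posterior: Beta(α+k, β+n−k) = Beta(2.65+6, 2.54+9) = Beta(8.65, 11.54).
Posterior mean = α/(α+β) = 8.65/20.19 = 0.4284.

0.4284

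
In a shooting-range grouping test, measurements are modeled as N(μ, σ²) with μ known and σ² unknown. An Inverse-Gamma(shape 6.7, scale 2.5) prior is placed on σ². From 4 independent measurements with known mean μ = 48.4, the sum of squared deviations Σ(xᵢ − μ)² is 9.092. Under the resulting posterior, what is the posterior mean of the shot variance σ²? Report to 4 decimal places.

With known mean μ and an Inverse-Gamma(α, β) prior on σ², the Normal likelihood is conjugate: posterior is Inv-Gamma(α + n/2, β + Σ(xᵢ−μ)²/2).
Posterior: Inv-Gamma(6.7 + 4/2, 2.5 + 9.092/2) = Inv-Gamma(8.70, 7.0460).
E[σ²|data] = β/(α−1) = 7.0460/7.70 = 0.9151.

0.9151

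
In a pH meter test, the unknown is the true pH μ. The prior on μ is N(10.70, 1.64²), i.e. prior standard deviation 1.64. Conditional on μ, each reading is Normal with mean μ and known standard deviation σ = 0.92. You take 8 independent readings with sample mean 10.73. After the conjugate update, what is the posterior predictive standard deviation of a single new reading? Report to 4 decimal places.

0.9738

For Normal data with known variance σ², a Normal(μ₀, σ₀²) prior on μ is conjugate. Posterior precision = 1/σ₀² + n/σ²; posterior mean is the precision-weighted average of μ₀ and x̄.
σ₀² = 1.64² = 2.6896, σ² = 0.92² = 0.8464; σ² + n·σ₀² = 0.8464 + 8·2.6896 = 22.3632.
Posterior precision = 1/σ₀² + n/σ² = 1/2.6896 + 8/0.8464 = (σ² + n·σ₀²)/(σ₀²σ²) = 22.3632/(2.6896·0.8464); posterior variance σₙ² = σ₀²σ²/(σ² + n·σ₀²) = 2.6896·0.8464/22.3632 = 0.101796.
Predictive variance for one new observation = σₙ² + σ² = 2.6896·0.8464/22.3632 + 0.8464 = σ²·(σ₀² + 22.3632)/22.3632 = 0.8464·25.0528/22.3632 = 0.948196; SD = √(0.8464·25.0528/22.3632) = 0.9738.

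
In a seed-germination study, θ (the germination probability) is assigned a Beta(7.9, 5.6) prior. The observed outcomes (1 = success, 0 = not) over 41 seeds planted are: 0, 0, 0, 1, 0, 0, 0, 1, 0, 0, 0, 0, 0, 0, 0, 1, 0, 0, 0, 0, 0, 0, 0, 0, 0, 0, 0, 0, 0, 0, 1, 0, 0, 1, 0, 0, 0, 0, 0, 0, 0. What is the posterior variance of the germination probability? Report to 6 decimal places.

0.003255

The Beta prior is conjugate to a Binomial/Bernoulli likelihood; the update adds successes to α and failures to β.
Posterior: Beta(α+k, β+n−k) = Beta(7.9+5, 5.6+36) = Beta(12.9, 41.6).
Var = αβ/((α+β)²(α+β+1)) = 12.9·41.6/(54.5²·55.5) = 0.003255.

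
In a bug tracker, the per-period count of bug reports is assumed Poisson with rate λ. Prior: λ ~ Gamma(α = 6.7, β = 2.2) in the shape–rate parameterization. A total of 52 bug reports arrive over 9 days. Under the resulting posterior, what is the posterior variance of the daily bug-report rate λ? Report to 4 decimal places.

With a Gamma(shape α, rate β) prior, the Poisson likelihood is conjugate: the posterior is Gamma(α + ΣXᵢ, β + n).
Posterior: Gamma(α+S, β+n) = Gamma(6.7+52, 2.2+9) = Gamma(58.7, 11.2).
Var = α/β² = 58.7/11.2² = 0.4680.

0.4680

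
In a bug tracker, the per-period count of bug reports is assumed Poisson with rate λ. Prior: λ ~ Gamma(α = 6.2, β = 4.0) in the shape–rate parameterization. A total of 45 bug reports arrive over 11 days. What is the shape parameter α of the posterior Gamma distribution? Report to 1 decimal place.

51.2

With a Gamma(shape α, rate β) prior, the Poisson likelihood is conjugate: the posterior is Gamma(α + ΣXᵢ, β + n).
Posterior: Gamma(α+S, β+n) = Gamma(6.2+45, 4.0+11) = Gamma(51.2, 15.0).
Posterior α = 51.2.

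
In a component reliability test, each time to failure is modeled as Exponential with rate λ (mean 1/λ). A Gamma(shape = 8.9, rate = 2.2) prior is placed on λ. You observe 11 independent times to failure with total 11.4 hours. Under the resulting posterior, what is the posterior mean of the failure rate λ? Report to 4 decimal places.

1.4632

With a Gamma(shape α, rate β) prior on the exponential rate λ, the posterior after n observations with total T = Σxᵢ is Gamma(α+n, β+T).
Posterior: Gamma(8.9+11, 2.2+11.4) = Gamma(19.9, 13.6).
Posterior mean of λ = α/β = 19.9/13.6 = 1.4632.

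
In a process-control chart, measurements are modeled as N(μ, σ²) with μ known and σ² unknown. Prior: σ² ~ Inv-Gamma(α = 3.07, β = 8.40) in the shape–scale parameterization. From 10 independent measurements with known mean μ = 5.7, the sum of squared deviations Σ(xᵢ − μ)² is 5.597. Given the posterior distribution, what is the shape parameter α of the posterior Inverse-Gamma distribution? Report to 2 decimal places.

With known mean μ and an Inverse-Gamma(α, β) prior on σ², the Normal likelihood is conjugate: posterior is Inv-Gamma(α + n/2, β + Σ(xᵢ−μ)²/2).
Posterior: Inv-Gamma(3.07 + 10/2, 8.40 + 5.597/2) = Inv-Gamma(8.07, 11.1985).
Posterior α = 8.07.

8.07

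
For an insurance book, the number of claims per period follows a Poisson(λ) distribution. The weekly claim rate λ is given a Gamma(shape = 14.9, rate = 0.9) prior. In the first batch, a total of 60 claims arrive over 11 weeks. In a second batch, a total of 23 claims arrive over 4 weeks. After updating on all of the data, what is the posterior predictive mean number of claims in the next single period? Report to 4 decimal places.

6.1572

With a Gamma(shape α, rate β) prior, the Poisson likelihood is conjugate: the posterior is Gamma(α + ΣXᵢ, β + n).
After batch 1: Gamma(α+S, β+n) = Gamma(14.9+60, 0.9+11) = Gamma(74.9, 11.9).
After batch 2: Gamma(α+S, β+n) = Gamma(74.9+23, 11.9+4) = Gamma(97.9, 15.9).
The predictive distribution for one future period is NegBinom with mean α/β = 6.1572.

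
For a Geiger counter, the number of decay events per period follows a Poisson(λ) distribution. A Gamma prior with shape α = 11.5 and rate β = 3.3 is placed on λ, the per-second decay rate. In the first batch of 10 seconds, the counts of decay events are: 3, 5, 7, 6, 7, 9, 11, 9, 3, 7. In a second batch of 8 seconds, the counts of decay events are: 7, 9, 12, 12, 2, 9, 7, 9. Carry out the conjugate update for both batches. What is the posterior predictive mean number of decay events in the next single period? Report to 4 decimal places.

6.8310

With a Gamma(shape α, rate β) prior, the Poisson likelihood is conjugate: the posterior is Gamma(α + ΣXᵢ, β + n).
Batch 1: sum of counts S = 67 over n = 10 seconds.
After batch 1: Gamma(α+S, β+n) = Gamma(11.5+67, 3.3+10) = Gamma(78.5, 13.3).
Batch 2: sum of counts S = 67 over n = 8 seconds.
After batch 2: Gamma(α+S, β+n) = Gamma(78.5+67, 13.3+8) = Gamma(145.5, 21.3).
The predictive distribution for one future period is NegBinom with mean α/β = 6.8310.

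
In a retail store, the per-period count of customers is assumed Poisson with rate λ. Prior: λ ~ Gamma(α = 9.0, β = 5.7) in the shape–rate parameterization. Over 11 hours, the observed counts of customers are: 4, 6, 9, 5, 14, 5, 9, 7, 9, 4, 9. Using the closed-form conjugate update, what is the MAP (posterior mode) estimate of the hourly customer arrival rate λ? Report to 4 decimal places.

With a Gamma(shape α, rate β) prior, the Poisson likelihood is conjugate: the posterior is Gamma(α + ΣXᵢ, β + n).
Sum of counts S = 81 over n = 11 hours.
Posterior: Gamma(α+S, β+n) = Gamma(9.0+81, 5.7+11) = Gamma(90.0, 16.7).
Mode of Gamma(α,β) for α≥1 is (α−1)/β = 89.0/16.7 = 5.3293.

5.3293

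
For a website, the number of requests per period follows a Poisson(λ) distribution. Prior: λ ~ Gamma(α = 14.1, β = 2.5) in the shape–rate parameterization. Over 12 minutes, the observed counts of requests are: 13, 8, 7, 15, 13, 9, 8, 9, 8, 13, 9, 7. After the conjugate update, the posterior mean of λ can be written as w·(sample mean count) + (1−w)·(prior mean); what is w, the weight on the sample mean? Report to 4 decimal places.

With a Gamma(shape α, rate β) prior, the Poisson likelihood is conjugate: the posterior is Gamma(α + ΣXᵢ, β + n).
Posterior mean = (α₀+S)/(β₀+n) = [n/(β₀+n)]·(S/n) + [β₀/(β₀+n)]·(α₀/β₀), so only n and β₀ enter the weight.
Weight on data w = n/(β₀+n) = 12/(2.5+12) = 12/14.5 = 0.8276.

0.8276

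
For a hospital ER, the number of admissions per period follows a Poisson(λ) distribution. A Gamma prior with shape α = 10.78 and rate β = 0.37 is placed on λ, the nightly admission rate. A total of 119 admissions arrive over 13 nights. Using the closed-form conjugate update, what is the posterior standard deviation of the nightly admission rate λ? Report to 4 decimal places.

With a Gamma(shape α, rate β) prior, the Poisson likelihood is conjugate: the posterior is Gamma(α + ΣXᵢ, β + n).
Posterior: Gamma(α+S, β+n) = Gamma(10.78+119, 0.37+13) = Gamma(129.78, 13.37).
SD = √α/β = √129.78/13.37 = 0.8521.

0.8521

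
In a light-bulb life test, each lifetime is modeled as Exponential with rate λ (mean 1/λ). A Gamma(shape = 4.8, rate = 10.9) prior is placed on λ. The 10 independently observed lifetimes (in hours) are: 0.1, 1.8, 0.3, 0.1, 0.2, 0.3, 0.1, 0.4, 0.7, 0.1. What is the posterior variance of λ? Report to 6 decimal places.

With a Gamma(shape α, rate β) prior on the exponential rate λ, the posterior after n observations with total T = Σxᵢ is Gamma(α+n, β+T).
Sum of observations T = 4.1 hours; n = 10.
Posterior: Gamma(4.8+10, 10.9+4.1) = Gamma(14.8, 15.0).
Var = α/β² = 0.065778.

0.065778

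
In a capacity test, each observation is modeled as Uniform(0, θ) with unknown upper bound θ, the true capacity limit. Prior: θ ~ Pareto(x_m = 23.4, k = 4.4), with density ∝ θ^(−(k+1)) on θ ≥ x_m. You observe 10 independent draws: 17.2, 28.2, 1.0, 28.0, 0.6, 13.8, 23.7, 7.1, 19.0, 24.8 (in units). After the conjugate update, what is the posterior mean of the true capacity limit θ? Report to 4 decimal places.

A Pareto(scale x_m, shape k) prior on the upper bound θ of Uniform(0, θ) is conjugate: posterior is Pareto(max(x_m, max xᵢ), k + n).
Sample maximum = 28.2; prior scale x_m = 23.4 → posterior scale = max = 28.2.
Posterior shape = 4.4 + 10 = 14.4.
E[θ|data] = k·x_m/(k−1) = 14.4·28.2/13.4 = 30.3045.

30.3045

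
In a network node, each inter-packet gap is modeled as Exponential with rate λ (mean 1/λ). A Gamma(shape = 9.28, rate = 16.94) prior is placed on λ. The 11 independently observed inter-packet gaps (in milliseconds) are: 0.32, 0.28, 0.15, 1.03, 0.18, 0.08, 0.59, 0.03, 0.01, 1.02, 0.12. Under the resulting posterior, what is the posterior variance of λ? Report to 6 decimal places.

0.047101

With a Gamma(shape α, rate β) prior on the exponential rate λ, the posterior after n observations with total T = Σxᵢ is Gamma(α+n, β+T).
Sum of observations T = 3.81 milliseconds; n = 11.
Posterior: Gamma(9.28+11, 16.94+3.81) = Gamma(20.28, 20.75).
Var = α/β² = 0.047101.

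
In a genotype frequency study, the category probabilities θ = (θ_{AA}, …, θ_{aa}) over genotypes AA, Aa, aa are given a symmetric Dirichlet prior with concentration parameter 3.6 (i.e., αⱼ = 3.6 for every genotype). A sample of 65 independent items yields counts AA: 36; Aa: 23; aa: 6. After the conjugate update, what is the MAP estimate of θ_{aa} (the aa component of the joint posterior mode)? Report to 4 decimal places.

The Dirichlet prior is conjugate to the Multinomial likelihood: each posterior αⱼ = prior αⱼ + observed count nⱼ.
Posterior concentration: (39.6, 26.6, 9.6), total = 75.8.
Joint mode component: (α_{aa}−1)/(Σα−K) = 8.6/72.8 = 0.1181.

0.1181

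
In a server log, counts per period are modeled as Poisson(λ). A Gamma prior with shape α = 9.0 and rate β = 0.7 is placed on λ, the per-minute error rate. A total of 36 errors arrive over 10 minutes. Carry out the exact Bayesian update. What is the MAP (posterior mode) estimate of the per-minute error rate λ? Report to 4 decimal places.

4.1121

With a Gamma(shape α, rate β) prior, the Poisson likelihood is conjugate: the posterior is Gamma(α + ΣXᵢ, β + n).
Posterior: Gamma(α+S, β+n) = Gamma(9.0+36, 0.7+10) = Gamma(45.0, 10.7).
Mode of Gamma(α,β) for α≥1 is (α−1)/β = 44.0/10.7 = 4.1121.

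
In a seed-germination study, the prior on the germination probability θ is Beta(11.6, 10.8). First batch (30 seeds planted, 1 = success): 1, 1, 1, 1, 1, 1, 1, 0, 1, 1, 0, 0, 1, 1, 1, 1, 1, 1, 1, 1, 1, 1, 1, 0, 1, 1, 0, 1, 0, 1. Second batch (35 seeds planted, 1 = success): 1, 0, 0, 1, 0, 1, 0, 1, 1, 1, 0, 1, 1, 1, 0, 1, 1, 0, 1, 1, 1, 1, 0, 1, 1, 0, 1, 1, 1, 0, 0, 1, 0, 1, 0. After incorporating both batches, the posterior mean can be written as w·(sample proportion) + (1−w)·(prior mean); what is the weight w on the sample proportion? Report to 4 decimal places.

The Beta prior is conjugate to a Binomial/Bernoulli likelihood; the update adds successes to α and failures to β.
Total number of seeds planted: n = 30 + 35 = 65.
Posterior mean = (α₀+k)/(α₀+β₀+n) = [n/(α₀+β₀+n)]·(k/n) + [(α₀+β₀)/(α₀+β₀+n)]·α₀/(α₀+β₀), so only n and the prior enter the weight.
The weight on the data is w = n/(α₀+β₀+n) = 65/(11.6+10.8+65) = 65/87.4 = 0.7437.

0.7437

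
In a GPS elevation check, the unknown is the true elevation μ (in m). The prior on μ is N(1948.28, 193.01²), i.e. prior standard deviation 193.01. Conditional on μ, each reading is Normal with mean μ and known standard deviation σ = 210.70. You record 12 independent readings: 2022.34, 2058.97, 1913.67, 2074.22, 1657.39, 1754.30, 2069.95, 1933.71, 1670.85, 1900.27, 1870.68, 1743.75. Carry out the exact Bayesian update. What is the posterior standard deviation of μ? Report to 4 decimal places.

For Normal data with known variance σ², a Normal(μ₀, σ₀²) prior on μ is conjugate. Posterior precision = 1/σ₀² + n/σ²; posterior mean is the precision-weighted average of μ₀ and x̄.
σ₀² = 193.01² = 37252.8601, σ² = 210.70² = 44394.49; σ² + n·σ₀² = 44394.49 + 12·37252.8601 = 491428.8112.
Posterior precision = 1/σ₀² + n/σ² = 1/37252.8601 + 12/44394.49 = (σ² + n·σ₀²)/(σ₀²σ²) = 491428.8112/(37252.8601·44394.49); posterior variance σₙ² = σ₀²σ²/(σ² + n·σ₀²) = 37252.8601·44394.49/491428.8112 = 3365.333264.
Posterior SD = √σₙ² = √(37252.8601·44394.49/491428.8112) = 58.0115.

58.0115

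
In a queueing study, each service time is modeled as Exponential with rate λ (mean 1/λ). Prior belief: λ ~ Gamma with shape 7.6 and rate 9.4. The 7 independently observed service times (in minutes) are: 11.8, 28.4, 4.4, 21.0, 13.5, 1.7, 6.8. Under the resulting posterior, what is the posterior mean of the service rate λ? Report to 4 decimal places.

With a Gamma(shape α, rate β) prior on the exponential rate λ, the posterior after n observations with total T = Σxᵢ is Gamma(α+n, β+T).
Sum of observations T = 87.6 minutes; n = 7.
Posterior: Gamma(7.6+7, 9.4+87.6) = Gamma(14.6, 97.0).
Posterior mean of λ = α/β = 14.6/97.0 = 0.1505.

0.1505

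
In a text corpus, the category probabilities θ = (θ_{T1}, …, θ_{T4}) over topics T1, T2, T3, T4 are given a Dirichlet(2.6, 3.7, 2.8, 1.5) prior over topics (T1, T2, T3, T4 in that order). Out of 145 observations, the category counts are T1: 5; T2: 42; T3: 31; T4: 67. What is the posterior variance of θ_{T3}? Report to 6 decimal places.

The Dirichlet prior is conjugate to the Multinomial likelihood: each posterior αⱼ = prior αⱼ + observed count nⱼ.
Posterior concentration: (7.6, 45.7, 33.8, 68.5), total = 155.6.
Var[θ_j] = α_j(Σα−α_j)/((Σα)²(Σα+1)) = 33.8·121.8/(155.6²·156.6) = 0.001086.

0.001086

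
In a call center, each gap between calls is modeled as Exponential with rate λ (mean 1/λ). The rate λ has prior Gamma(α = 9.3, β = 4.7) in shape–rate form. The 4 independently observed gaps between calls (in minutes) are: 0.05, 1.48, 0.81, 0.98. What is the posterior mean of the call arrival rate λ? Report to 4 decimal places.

With a Gamma(shape α, rate β) prior on the exponential rate λ, the posterior after n observations with total T = Σxᵢ is Gamma(α+n, β+T).
Sum of observations T = 3.32 minutes; n = 4.
Posterior: Gamma(9.3+4, 4.7+3.32) = Gamma(13.3, 8.02).
Posterior mean of λ = α/β = 13.3/8.02 = 1.6584.

1.6584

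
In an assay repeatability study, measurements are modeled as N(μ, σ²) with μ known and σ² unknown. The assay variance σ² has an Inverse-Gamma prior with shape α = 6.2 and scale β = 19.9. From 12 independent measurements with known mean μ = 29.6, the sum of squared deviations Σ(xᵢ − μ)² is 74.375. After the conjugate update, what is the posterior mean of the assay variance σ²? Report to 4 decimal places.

5.0971

With known mean μ and an Inverse-Gamma(α, β) prior on σ², the Normal likelihood is conjugate: posterior is Inv-Gamma(α + n/2, β + Σ(xᵢ−μ)²/2).
Posterior: Inv-Gamma(6.2 + 12/2, 19.9 + 74.375/2) = Inv-Gamma(12.20, 57.0875).
E[σ²|data] = β/(α−1) = 57.0875/11.20 = 5.0971.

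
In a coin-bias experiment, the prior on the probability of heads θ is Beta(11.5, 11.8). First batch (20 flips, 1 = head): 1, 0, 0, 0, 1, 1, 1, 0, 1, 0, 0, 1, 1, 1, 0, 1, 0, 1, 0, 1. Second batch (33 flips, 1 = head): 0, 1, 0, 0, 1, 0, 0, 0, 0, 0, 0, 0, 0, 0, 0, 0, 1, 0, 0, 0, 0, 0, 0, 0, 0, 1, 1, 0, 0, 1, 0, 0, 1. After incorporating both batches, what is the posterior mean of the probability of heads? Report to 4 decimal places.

0.3866

The Beta prior is conjugate to a Binomial/Bernoulli likelihood; the update adds successes to α and failures to β.
After batch 1: Beta(11.5+11, 11.8+9) = Beta(22.5, 20.8).
After batch 2: Beta(22.5+7, 20.8+26) = Beta(29.5, 46.8).
Posterior mean = α/(α+β) = 29.5/76.3 = 0.3866.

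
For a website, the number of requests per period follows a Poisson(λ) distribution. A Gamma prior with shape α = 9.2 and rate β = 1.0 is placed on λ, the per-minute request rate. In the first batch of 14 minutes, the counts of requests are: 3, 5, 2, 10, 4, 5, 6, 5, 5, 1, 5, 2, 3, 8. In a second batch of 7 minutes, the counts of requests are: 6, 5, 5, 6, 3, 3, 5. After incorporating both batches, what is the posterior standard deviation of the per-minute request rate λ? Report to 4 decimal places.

With a Gamma(shape α, rate β) prior, the Poisson likelihood is conjugate: the posterior is Gamma(α + ΣXᵢ, β + n).
Batch 1: sum of counts S = 64 over n = 14 minutes.
After batch 1: Gamma(α+S, β+n) = Gamma(9.2+64, 1.0+14) = Gamma(73.2, 15.0).
Batch 2: sum of counts S = 33 over n = 7 minutes.
After batch 2: Gamma(α+S, β+n) = Gamma(73.2+33, 15.0+7) = Gamma(106.2, 22.0).
SD = √α/β = √106.2/22.0 = 0.4684.

0.4684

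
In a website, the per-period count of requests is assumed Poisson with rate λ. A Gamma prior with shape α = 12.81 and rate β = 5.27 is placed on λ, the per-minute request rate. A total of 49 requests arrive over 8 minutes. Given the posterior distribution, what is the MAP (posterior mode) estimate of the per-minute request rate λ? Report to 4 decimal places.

4.5825

With a Gamma(shape α, rate β) prior, the Poisson likelihood is conjugate: the posterior is Gamma(α + ΣXᵢ, β + n).
Posterior: Gamma(α+S, β+n) = Gamma(12.81+49, 5.27+8) = Gamma(61.81, 13.27).
Mode of Gamma(α,β) for α≥1 is (α−1)/β = 60.81/13.27 = 4.5825.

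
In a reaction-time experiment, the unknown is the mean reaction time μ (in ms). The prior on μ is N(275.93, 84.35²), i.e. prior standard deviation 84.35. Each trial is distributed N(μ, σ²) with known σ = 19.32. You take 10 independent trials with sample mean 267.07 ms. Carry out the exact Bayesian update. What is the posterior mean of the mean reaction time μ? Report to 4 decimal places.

267.1162

For Normal data with known variance σ², a Normal(μ₀, σ₀²) prior on μ is conjugate. Posterior precision = 1/σ₀² + n/σ²; posterior mean is the precision-weighted average of μ₀ and x̄.
n·x̄ = 10·267.07 = 2670.7.
σ₀² = 84.35² = 7114.9225, σ² = 19.32² = 373.2624; σ² + n·σ₀² = 373.2624 + 10·7114.9225 = 71522.4874.
Posterior mean = (μ₀/σ₀² + n·x̄/σ²)/(1/σ₀² + n/σ²) = (σ²·μ₀ + σ₀²·n·x̄)/(σ² + n·σ₀²) = (373.2624·275.93 + 7114.9225·2670.7)/71522.4874 = 19104817.814782/71522.4874 = 267.1162.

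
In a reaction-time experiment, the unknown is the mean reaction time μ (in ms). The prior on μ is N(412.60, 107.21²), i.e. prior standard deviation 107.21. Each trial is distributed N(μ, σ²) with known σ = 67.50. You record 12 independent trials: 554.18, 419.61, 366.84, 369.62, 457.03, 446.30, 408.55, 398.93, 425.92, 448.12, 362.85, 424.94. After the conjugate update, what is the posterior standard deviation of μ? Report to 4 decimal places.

For Normal data with known variance σ², a Normal(μ₀, σ₀²) prior on μ is conjugate. Posterior precision = 1/σ₀² + n/σ²; posterior mean is the precision-weighted average of μ₀ and x̄.
σ₀² = 107.21² = 11493.9841, σ² = 67.50² = 4556.25; σ² + n·σ₀² = 4556.25 + 12·11493.9841 = 142484.0592.
Posterior precision = 1/σ₀² + n/σ² = 1/11493.9841 + 12/4556.25 = (σ² + n·σ₀²)/(σ₀²σ²) = 142484.0592/(11493.9841·4556.25); posterior variance σₙ² = σ₀²σ²/(σ² + n·σ₀²) = 11493.9841·4556.25/142484.0592 = 367.546134.
Posterior SD = √σₙ² = √(11493.9841·4556.25/142484.0592) = 19.1715.

19.1715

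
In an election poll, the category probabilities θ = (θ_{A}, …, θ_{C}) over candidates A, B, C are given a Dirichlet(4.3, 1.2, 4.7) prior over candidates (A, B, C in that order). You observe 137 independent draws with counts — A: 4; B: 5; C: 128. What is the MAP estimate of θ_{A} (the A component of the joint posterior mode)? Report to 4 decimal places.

The Dirichlet prior is conjugate to the Multinomial likelihood: each posterior αⱼ = prior αⱼ + observed count nⱼ.
Posterior concentration: (8.3, 6.2, 132.7), total = 147.2.
Joint mode component: (α_{A}−1)/(Σα−K) = 7.3/144.2 = 0.0506.

0.0506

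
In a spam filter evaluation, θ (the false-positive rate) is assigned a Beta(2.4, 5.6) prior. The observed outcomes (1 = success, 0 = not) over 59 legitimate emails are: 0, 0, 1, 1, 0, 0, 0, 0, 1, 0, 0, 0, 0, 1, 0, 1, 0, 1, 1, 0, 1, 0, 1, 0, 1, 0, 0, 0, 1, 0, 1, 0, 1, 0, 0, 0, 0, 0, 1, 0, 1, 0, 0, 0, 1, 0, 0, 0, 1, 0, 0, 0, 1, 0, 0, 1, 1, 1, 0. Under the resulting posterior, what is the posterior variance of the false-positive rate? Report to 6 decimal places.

0.003342

The Beta prior is conjugate to a Binomial/Bernoulli likelihood; the update adds successes to α and failures to β.
Posterior: Beta(α+k, β+n−k) = Beta(2.4+21, 5.6+38) = Beta(23.4, 43.6).
Var = αβ/((α+β)²(α+β+1)) = 23.4·43.6/(67.0²·68.0) = 0.003342.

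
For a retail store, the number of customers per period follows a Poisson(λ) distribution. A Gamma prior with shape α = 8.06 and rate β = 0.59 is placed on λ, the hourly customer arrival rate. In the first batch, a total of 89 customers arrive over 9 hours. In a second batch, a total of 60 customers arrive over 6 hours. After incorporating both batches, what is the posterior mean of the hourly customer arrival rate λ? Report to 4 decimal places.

10.0744

With a Gamma(shape α, rate β) prior, the Poisson likelihood is conjugate: the posterior is Gamma(α + ΣXᵢ, β + n).
After batch 1: Gamma(α+S, β+n) = Gamma(8.06+89, 0.59+9) = Gamma(97.06, 9.59).
After batch 2: Gamma(α+S, β+n) = Gamma(97.06+60, 9.59+6) = Gamma(157.06, 15.59).
Posterior mean = α/β = 157.06/15.59 = 10.0744.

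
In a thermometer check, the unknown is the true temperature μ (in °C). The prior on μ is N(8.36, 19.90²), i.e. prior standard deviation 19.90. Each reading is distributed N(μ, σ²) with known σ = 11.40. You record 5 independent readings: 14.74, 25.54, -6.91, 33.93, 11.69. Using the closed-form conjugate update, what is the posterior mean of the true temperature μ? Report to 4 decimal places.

For Normal data with known variance σ², a Normal(μ₀, σ₀²) prior on μ is conjugate. Posterior precision = 1/σ₀² + n/σ²; posterior mean is the precision-weighted average of μ₀ and x̄.
Σxᵢ = 14.74 + 25.54 + (-6.91) + 33.93 + 11.69 = 78.99, so n·x̄ = 78.99.
σ₀² = 19.90² = 396.01, σ² = 11.40² = 129.96; σ² + n·σ₀² = 129.96 + 5·396.01 = 2110.01.
Posterior mean = (μ₀/σ₀² + n·x̄/σ²)/(1/σ₀² + n/σ²) = (σ²·μ₀ + σ₀²·n·x̄)/(σ² + n·σ₀²) = (129.96·8.36 + 396.01·78.99)/2110.01 = 32367.2955/2110.01 = 15.3399.

15.3399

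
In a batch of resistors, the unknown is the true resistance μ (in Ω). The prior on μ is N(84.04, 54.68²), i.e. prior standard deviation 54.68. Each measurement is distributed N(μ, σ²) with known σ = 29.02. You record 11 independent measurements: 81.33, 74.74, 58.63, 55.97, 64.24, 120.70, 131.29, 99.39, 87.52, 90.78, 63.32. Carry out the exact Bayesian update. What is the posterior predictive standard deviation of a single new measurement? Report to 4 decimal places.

30.2789

For Normal data with known variance σ², a Normal(μ₀, σ₀²) prior on μ is conjugate. Posterior precision = 1/σ₀² + n/σ²; posterior mean is the precision-weighted average of μ₀ and x̄.
σ₀² = 54.68² = 2989.9024, σ² = 29.02² = 842.1604; σ² + n·σ₀² = 842.1604 + 11·2989.9024 = 33731.0868.
Posterior precision = 1/σ₀² + n/σ² = 1/2989.9024 + 11/842.1604 = (σ² + n·σ₀²)/(σ₀²σ²) = 33731.0868/(2989.9024·842.1604); posterior variance σₙ² = σ₀²σ²/(σ² + n·σ₀²) = 2989.9024·842.1604/33731.0868 = 74.648570.
Predictive variance for one new observation = σₙ² + σ² = 2989.9024·842.1604/33731.0868 + 842.1604 = σ²·(σ₀² + 33731.0868)/33731.0868 = 842.1604·36720.9892/33731.0868 = 916.808970; SD = √(842.1604·36720.9892/33731.0868) = 30.2789.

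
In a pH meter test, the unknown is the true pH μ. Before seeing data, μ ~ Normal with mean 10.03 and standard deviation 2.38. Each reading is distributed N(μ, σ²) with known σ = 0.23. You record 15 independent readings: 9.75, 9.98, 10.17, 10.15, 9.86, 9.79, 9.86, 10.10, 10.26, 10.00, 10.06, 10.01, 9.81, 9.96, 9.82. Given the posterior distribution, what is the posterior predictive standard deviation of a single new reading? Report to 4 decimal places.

0.2375

For Normal data with known variance σ², a Normal(μ₀, σ₀²) prior on μ is conjugate. Posterior precision = 1/σ₀² + n/σ²; posterior mean is the precision-weighted average of μ₀ and x̄.
σ₀² = 2.38² = 5.6644, σ² = 0.23² = 0.0529; σ² + n·σ₀² = 0.0529 + 15·5.6644 = 85.0189.
Posterior precision = 1/σ₀² + n/σ² = 1/5.6644 + 15/0.0529 = (σ² + n·σ₀²)/(σ₀²σ²) = 85.0189/(5.6644·0.0529); posterior variance σₙ² = σ₀²σ²/(σ² + n·σ₀²) = 5.6644·0.0529/85.0189 = 0.003524.
Predictive variance for one new observation = σₙ² + σ² = 5.6644·0.0529/85.0189 + 0.0529 = σ²·(σ₀² + 85.0189)/85.0189 = 0.0529·90.6833/85.0189 = 0.056424; SD = √(0.0529·90.6833/85.0189) = 0.2375.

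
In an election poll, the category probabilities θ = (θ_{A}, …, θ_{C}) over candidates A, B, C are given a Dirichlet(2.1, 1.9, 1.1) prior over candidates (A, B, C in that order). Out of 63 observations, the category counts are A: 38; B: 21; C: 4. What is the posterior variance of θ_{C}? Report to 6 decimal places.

The Dirichlet prior is conjugate to the Multinomial likelihood: each posterior αⱼ = prior αⱼ + observed count nⱼ.
Posterior concentration: (40.1, 22.9, 5.1), total = 68.1.
Var[θ_j] = α_j(Σα−α_j)/((Σα)²(Σα+1)) = 5.1·63.0/(68.1²·69.1) = 0.001003.

0.001003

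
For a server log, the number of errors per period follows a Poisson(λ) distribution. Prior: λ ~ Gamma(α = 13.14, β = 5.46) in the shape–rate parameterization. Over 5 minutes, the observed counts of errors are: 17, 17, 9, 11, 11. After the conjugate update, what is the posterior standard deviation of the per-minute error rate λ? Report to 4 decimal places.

0.8451

With a Gamma(shape α, rate β) prior, the Poisson likelihood is conjugate: the posterior is Gamma(α + ΣXᵢ, β + n).
Sum of counts S = 65 over n = 5 minutes.
Posterior: Gamma(α+S, β+n) = Gamma(13.14+65, 5.46+5) = Gamma(78.14, 10.46).
SD = √α/β = √78.14/10.46 = 0.8451.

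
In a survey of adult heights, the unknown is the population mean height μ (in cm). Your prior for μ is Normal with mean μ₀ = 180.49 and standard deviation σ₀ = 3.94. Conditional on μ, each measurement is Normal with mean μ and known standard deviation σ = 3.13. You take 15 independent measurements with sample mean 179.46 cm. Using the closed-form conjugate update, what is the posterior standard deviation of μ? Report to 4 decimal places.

For Normal data with known variance σ², a Normal(μ₀, σ₀²) prior on μ is conjugate. Posterior precision = 1/σ₀² + n/σ²; posterior mean is the precision-weighted average of μ₀ and x̄.
σ₀² = 3.94² = 15.5236, σ² = 3.13² = 9.7969; σ² + n·σ₀² = 9.7969 + 15·15.5236 = 242.6509.
Posterior precision = 1/σ₀² + n/σ² = 1/15.5236 + 15/9.7969 = (σ² + n·σ₀²)/(σ₀²σ²) = 242.6509/(15.5236·9.7969); posterior variance σₙ² = σ₀²σ²/(σ² + n·σ₀²) = 15.5236·9.7969/242.6509 = 0.626757.
Posterior SD = √σₙ² = √(15.5236·9.7969/242.6509) = 0.7917.

0.7917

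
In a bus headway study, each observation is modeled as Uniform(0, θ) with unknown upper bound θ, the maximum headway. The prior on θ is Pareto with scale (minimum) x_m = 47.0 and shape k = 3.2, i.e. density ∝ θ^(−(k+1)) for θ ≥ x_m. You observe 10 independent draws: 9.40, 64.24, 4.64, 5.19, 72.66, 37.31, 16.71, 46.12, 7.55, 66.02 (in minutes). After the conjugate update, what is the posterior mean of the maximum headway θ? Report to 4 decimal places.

78.6157

A Pareto(scale x_m, shape k) prior on the upper bound θ of Uniform(0, θ) is conjugate: posterior is Pareto(max(x_m, max xᵢ), k + n).
Sample maximum = 72.66; prior scale x_m = 47.0 → posterior scale = max = 72.66.
Posterior shape = 3.2 + 10 = 13.2.
E[θ|data] = k·x_m/(k−1) = 13.2·72.66/12.2 = 78.6157.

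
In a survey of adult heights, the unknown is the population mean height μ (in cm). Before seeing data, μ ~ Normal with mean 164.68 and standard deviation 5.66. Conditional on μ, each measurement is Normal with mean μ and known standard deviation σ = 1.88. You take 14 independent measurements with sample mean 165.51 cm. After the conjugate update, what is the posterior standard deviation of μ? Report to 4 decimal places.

For Normal data with known variance σ², a Normal(μ₀, σ₀²) prior on μ is conjugate. Posterior precision = 1/σ₀² + n/σ²; posterior mean is the precision-weighted average of μ₀ and x̄.
σ₀² = 5.66² = 32.0356, σ² = 1.88² = 3.5344; σ² + n·σ₀² = 3.5344 + 14·32.0356 = 452.0328.
Posterior precision = 1/σ₀² + n/σ² = 1/32.0356 + 14/3.5344 = (σ² + n·σ₀²)/(σ₀²σ²) = 452.0328/(32.0356·3.5344); posterior variance σₙ² = σ₀²σ²/(σ² + n·σ₀²) = 32.0356·3.5344/452.0328 = 0.250483.
Posterior SD = √σₙ² = √(32.0356·3.5344/452.0328) = 0.5005.

0.5005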